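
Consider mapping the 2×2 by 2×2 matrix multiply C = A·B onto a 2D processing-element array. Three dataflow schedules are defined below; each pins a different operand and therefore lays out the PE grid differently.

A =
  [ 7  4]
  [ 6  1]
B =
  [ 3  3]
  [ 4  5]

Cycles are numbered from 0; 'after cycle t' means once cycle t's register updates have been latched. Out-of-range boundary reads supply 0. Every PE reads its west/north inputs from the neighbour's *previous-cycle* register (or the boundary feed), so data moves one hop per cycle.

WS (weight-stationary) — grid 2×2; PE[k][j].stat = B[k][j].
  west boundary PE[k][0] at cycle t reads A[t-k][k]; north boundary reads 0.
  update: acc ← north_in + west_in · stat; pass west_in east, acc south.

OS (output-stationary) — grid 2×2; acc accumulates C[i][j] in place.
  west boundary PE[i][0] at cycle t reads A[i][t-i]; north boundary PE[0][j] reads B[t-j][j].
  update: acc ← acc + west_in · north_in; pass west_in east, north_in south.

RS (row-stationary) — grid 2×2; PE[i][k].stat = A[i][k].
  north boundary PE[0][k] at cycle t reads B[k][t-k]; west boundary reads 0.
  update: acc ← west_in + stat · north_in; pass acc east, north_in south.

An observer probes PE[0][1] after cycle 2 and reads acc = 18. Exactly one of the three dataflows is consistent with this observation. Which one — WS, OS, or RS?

dataflow = WS

WS [2×2] PE[0][1] across cycles:
  t=0 PE[0][1]: acc=0 h=0 v=0
  t=1 PE[0][1]: acc=21 h=7 v=21
  t=2 PE[0][1]: acc=18 h=6 v=18
OS [2×2] PE[0][1] across cycles:
  t=0 PE[0][1]: acc=0 h=0 v=0
  t=1 PE[0][1]: acc=21 h=7 v=3
  t=2 PE[0][1]: acc=41 h=4 v=5
RS [2×2] PE[0][1] across cycles:
  t=0 PE[0][1]: acc=0 h=0 v=0
  t=1 PE[0][1]: acc=37 h=37 v=4
  t=2 PE[0][1]: acc=41 h=41 v=5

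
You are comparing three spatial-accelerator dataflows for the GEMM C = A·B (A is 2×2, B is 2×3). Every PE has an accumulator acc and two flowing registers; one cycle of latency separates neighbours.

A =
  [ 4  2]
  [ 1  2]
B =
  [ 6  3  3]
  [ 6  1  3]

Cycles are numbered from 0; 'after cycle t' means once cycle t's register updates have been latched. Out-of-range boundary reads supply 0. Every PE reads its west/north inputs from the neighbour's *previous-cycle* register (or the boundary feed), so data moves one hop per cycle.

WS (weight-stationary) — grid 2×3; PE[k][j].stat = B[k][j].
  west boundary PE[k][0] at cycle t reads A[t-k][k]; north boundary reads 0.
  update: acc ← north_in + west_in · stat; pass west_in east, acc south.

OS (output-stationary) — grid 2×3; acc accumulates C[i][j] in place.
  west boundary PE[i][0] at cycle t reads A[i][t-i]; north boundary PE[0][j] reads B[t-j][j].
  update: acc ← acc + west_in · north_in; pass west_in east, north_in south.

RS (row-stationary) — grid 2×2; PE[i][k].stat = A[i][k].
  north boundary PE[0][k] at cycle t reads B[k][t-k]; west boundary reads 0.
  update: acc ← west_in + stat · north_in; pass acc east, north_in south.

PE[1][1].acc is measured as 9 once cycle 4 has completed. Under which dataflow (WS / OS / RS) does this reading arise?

dataflow = RS

WS [2×3] PE[1][1] across cycles:
  cycle 0: PE[1][1] → acc 0, east 0, south 0
  cycle 1: PE[1][1] → acc 0, east 0, south 0
  cycle 2: PE[1][1] → acc 14, east 2, south 14
  cycle 3: PE[1][1] → acc 5, east 2, south 5
  cycle 4: PE[1][1] → acc 0, east 0, south 0
OS [2×3] PE[1][1] across cycles:
  cycle 0: PE[1][1] → acc 0, east 0, south 0
  cycle 1: PE[1][1] → acc 0, east 0, south 0
  cycle 2: PE[1][1] → acc 3, east 1, south 3
  cycle 3: PE[1][1] → acc 5, east 2, south 1
  cycle 4: PE[1][1] → acc 5, east 0, south 0
RS [2×2] PE[1][1] across cycles:
  cycle 0: PE[1][1] → acc 0, east 0, south 0
  cycle 1: PE[1][1] → acc 0, east 0, south 0
  cycle 2: PE[1][1] → acc 18, east 18, south 6
  cycle 3: PE[1][1] → acc 5, east 5, south 1
  cycle 4: PE[1][1] → acc 9, east 9, south 3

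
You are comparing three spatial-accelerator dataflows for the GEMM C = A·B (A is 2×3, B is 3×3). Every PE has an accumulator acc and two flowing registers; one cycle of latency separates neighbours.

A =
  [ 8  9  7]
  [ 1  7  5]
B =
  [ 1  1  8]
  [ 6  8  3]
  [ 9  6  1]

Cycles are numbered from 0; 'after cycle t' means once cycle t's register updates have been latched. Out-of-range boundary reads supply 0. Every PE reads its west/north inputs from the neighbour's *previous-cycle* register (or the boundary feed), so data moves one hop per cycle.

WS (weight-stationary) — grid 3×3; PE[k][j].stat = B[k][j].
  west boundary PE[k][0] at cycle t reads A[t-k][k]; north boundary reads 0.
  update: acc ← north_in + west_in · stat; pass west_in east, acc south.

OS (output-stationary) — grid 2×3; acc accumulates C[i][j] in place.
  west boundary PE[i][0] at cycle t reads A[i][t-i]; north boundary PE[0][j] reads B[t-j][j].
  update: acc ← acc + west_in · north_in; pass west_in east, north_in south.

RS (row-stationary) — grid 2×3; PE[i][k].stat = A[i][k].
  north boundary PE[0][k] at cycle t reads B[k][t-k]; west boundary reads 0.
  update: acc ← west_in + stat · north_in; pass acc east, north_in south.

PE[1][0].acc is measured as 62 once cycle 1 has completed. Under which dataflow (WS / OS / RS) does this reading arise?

WS [3×3] PE[1][0] across cycles:
  step 0 · PE1,0: acc=0; fwd→0 fwd↓0
  step 1 · PE1,0: acc=62; fwd→9 fwd↓62
OS [2×3] PE[1][0] across cycles:
  step 0 · PE1,0: acc=0; fwd→0 fwd↓0
  step 1 · PE1,0: acc=1; fwd→1 fwd↓1
RS [2×3] PE[1][0] across cycles:
  step 0 · PE1,0: acc=0; fwd→0 fwd↓0
  step 1 · PE1,0: acc=1; fwd→1 fwd↓1

dataflow = WS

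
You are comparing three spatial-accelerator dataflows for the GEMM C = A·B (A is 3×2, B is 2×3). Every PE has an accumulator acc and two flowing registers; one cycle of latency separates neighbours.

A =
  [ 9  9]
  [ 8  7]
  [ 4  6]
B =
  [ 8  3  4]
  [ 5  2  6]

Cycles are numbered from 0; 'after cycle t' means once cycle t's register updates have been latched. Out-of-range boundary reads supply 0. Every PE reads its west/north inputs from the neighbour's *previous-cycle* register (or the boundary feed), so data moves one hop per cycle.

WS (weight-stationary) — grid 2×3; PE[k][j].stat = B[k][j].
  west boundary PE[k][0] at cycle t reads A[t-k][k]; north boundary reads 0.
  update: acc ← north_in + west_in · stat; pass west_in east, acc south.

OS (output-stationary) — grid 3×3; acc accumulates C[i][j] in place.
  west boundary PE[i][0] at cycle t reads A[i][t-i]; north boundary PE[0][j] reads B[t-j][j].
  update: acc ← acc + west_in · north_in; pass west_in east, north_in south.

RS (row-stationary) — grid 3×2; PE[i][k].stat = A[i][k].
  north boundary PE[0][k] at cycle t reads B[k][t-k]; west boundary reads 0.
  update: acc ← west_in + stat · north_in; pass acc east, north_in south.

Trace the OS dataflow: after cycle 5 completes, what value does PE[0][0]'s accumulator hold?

PE[0][0].acc = 117

OS (3×3). Following PE[0][0] plus its west/north inputs:
  @0  [0,0]  acc 72  |  →9  ↓8
  @1  [0,0]  acc 117  |  →9  ↓5
  @2  [0,0]  acc 117  |  →0  ↓0
  @3  [0,0]  acc 117  |  →0  ↓0
  @4  [0,0]  acc 117  |  →0  ↓0
  @5  [0,0]  acc 117  |  →0  ↓0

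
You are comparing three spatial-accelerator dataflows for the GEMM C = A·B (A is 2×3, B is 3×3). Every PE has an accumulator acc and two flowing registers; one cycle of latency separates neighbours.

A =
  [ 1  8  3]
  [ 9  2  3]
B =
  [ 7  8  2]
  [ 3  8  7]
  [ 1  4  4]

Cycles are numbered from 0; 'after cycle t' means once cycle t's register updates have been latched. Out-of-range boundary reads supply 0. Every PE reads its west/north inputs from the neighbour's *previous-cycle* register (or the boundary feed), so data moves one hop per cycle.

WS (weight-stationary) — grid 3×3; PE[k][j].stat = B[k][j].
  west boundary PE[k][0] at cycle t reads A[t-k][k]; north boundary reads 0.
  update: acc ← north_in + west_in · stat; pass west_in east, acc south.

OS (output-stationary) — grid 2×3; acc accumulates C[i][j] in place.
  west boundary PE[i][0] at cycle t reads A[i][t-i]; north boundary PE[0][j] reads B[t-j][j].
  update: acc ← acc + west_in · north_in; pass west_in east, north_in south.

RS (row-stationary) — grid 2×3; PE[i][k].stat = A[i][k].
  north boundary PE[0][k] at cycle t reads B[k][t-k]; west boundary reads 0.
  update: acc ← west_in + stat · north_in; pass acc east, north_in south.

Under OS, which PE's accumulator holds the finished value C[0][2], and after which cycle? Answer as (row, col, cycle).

(row, col, cycle) = (0, 2, 4)

OS: C[0][2] accumulates in PE[0][2]:
  0: (0,2).acc=0  regs=<0,0>
  1: (0,2).acc=0  regs=<0,0>
  2: (0,2).acc=2  regs=<1,2>
  3: (0,2).acc=58  regs=<8,7>
  4: (0,2).acc=70  regs=<3,4>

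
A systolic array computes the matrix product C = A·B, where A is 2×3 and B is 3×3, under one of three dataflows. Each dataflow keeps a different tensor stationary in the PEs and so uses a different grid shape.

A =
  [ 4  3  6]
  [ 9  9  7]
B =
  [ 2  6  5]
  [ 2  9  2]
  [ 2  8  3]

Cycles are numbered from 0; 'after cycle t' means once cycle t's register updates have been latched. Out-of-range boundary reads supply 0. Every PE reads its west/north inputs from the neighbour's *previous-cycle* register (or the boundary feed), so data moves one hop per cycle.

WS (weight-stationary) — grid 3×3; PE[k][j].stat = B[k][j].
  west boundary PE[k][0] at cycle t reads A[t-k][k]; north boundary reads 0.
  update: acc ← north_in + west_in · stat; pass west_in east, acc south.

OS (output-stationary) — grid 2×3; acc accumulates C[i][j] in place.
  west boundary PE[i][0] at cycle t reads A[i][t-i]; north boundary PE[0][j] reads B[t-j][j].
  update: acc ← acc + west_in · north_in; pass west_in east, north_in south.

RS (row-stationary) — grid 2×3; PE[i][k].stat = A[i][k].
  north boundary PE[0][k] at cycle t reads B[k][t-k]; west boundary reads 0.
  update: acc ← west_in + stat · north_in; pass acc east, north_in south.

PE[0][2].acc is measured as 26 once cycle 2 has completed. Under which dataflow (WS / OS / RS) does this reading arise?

WS (3×3 grid), PE[0][2]:
  after 0 — PE[0][2] acc=0, pass-E 0, pass-S 0
  after 1 — PE[0][2] acc=0, pass-E 0, pass-S 0
  after 2 — PE[0][2] acc=20, pass-E 4, pass-S 20
OS (2×3 grid), PE[0][2]:
  after 0 — PE[0][2] acc=0, pass-E 0, pass-S 0
  after 1 — PE[0][2] acc=0, pass-E 0, pass-S 0
  after 2 — PE[0][2] acc=20, pass-E 4, pass-S 5
RS (2×3 grid), PE[0][2]:
  after 0 — PE[0][2] acc=0, pass-E 0, pass-S 0
  after 1 — PE[0][2] acc=0, pass-E 0, pass-S 0
  after 2 — PE[0][2] acc=26, pass-E 26, pass-S 2

dataflow = RS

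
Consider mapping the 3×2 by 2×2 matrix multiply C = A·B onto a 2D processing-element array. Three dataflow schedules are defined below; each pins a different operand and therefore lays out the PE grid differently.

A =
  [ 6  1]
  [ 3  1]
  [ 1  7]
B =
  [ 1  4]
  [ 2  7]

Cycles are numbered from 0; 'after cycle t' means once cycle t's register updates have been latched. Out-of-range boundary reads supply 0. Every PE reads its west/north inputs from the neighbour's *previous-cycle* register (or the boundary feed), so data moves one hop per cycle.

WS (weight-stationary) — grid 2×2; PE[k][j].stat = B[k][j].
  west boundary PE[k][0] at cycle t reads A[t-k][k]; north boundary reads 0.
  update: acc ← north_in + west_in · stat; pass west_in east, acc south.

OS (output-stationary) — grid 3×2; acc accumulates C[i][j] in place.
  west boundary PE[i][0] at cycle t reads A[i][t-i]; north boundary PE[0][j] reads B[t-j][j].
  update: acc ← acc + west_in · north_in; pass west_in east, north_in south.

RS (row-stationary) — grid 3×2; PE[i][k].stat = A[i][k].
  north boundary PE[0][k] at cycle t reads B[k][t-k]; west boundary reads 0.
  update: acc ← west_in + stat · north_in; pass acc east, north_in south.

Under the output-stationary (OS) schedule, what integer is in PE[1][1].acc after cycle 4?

OS 3×2: PE[1][1] cycle-by-cycle (with neighbour feeds):
  @0  [0,1]  acc 0  |  →0  ↓0
  @0  [1,0]  acc 0  |  →0  ↓0
  @0  [1,1]  acc 0  |  →0  ↓0
  @1  [0,1]  acc 24  |  →6  ↓4
  @1  [1,0]  acc 3  |  →3  ↓1
  @1  [1,1]  acc 0  |  →0  ↓0
  @2  [0,1]  acc 31  |  →1  ↓7
  @2  [1,0]  acc 5  |  →1  ↓2
  @2  [1,1]  acc 12  |  →3  ↓4
  @3  [0,1]  acc 31  |  →0  ↓0
  @3  [1,0]  acc 5  |  →0  ↓0
  @3  [1,1]  acc 19  |  →1  ↓7
  @4  [0,1]  acc 31  |  →0  ↓0
  @4  [1,0]  acc 5  |  →0  ↓0
  @4  [1,1]  acc 19  |  →0  ↓0

PE[1][1].acc = 19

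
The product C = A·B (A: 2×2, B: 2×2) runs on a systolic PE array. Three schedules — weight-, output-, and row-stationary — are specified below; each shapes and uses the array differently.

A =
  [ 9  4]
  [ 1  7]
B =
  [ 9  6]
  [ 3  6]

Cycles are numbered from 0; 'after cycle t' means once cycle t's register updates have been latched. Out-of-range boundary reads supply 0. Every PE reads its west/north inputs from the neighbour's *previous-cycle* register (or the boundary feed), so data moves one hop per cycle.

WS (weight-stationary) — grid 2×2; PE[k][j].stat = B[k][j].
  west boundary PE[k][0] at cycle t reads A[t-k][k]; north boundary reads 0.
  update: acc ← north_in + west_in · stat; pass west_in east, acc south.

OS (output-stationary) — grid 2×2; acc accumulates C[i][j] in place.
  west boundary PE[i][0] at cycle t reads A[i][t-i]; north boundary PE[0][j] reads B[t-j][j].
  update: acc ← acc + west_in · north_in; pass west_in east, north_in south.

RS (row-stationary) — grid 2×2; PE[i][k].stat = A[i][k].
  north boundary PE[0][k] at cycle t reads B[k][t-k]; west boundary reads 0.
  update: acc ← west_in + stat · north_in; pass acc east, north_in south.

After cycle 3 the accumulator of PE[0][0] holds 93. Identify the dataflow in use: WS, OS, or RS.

dataflow = OS

— WS: 2×2; PE[0][0] trace:
  cycle 0: PE[0][0] → acc 81, east 9, south 81
  cycle 1: PE[0][0] → acc 9, east 1, south 9
  cycle 2: PE[0][0] → acc 0, east 0, south 0
  cycle 3: PE[0][0] → acc 0, east 0, south 0
— OS: 2×2; PE[0][0] trace:
  cycle 0: PE[0][0] → acc 81, east 9, south 9
  cycle 1: PE[0][0] → acc 93, east 4, south 3
  cycle 2: PE[0][0] → acc 93, east 0, south 0
  cycle 3: PE[0][0] → acc 93, east 0, south 0
— RS: 2×2; PE[0][0] trace:
  cycle 0: PE[0][0] → acc 81, east 81, south 9
  cycle 1: PE[0][0] → acc 54, east 54, south 6
  cycle 2: PE[0][0] → acc 0, east 0, south 0
  cycle 3: PE[0][0] → acc 0, east 0, south 0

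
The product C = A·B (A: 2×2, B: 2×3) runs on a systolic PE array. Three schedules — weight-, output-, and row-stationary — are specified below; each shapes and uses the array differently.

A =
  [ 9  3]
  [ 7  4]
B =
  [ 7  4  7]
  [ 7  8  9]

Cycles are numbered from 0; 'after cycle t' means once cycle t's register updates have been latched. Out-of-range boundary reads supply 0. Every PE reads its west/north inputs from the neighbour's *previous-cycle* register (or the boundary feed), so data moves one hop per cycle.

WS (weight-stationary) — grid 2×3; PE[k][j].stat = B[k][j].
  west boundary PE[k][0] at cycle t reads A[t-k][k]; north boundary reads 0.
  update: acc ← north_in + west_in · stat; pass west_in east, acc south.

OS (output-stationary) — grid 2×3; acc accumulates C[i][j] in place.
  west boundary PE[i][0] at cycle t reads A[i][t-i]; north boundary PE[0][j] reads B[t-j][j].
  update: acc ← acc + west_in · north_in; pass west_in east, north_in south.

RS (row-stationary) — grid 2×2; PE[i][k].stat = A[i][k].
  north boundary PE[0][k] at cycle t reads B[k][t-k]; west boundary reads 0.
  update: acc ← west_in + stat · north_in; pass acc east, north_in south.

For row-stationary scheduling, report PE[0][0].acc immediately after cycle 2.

RS on a 2×2 grid — tracing PE[0][0] and its feeders:
  step 0 · PE0,0: acc=63; fwd→63 fwd↓7
  step 1 · PE0,0: acc=36; fwd→36 fwd↓4
  step 2 · PE0,0: acc=63; fwd→63 fwd↓7

PE[0][0].acc = 63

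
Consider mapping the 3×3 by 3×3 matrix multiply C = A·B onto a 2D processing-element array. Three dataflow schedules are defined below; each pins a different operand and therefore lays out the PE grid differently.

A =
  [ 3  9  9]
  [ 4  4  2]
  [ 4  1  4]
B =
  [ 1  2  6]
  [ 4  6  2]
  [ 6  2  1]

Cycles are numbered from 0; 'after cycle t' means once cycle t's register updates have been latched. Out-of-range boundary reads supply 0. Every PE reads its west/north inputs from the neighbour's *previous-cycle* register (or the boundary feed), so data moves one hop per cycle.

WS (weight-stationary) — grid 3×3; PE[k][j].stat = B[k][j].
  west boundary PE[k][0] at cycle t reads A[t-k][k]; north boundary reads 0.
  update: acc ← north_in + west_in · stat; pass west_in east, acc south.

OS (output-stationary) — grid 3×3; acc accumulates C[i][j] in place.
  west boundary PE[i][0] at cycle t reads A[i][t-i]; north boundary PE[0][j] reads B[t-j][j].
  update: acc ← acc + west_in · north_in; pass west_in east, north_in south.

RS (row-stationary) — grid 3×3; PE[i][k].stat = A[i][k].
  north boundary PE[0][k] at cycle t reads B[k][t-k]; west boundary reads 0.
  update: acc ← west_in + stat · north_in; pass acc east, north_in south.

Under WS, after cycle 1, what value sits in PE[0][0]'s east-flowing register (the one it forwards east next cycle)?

register = 4

Tracing WS — 3×3 array, target PE[0][0]:
  after 0 — PE[0][0] acc=3, pass-E 3, pass-S 3
  after 1 — PE[0][0] acc=4, pass-E 4, pass-S 4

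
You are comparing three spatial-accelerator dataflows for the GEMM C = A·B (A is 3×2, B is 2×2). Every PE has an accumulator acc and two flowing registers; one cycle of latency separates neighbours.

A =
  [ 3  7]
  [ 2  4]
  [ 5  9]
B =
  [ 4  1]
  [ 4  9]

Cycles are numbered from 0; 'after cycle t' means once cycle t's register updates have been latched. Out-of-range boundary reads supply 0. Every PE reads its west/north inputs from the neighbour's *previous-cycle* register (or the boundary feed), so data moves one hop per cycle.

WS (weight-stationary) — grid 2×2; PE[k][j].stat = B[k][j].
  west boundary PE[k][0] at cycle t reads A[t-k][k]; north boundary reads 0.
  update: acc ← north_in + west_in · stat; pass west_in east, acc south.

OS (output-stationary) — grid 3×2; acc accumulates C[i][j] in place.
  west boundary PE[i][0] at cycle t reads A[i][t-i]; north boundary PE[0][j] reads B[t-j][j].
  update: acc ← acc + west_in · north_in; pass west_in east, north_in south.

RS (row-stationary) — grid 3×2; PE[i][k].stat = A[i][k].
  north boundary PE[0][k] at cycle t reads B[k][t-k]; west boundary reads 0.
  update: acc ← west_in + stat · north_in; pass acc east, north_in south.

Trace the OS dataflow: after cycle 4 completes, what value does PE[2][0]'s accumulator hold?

PE[2][0].acc = 56

Tracing OS — 3×2 array, target PE[2][0]:
  cycle 0: PE[1][0] → acc 0, east 0, south 0
  cycle 0: PE[2][0] → acc 0, east 0, south 0
  cycle 1: PE[1][0] → acc 8, east 2, south 4
  cycle 1: PE[2][0] → acc 0, east 0, south 0
  cycle 2: PE[1][0] → acc 24, east 4, south 4
  cycle 2: PE[2][0] → acc 20, east 5, south 4
  cycle 3: PE[1][0] → acc 24, east 0, south 0
  cycle 3: PE[2][0] → acc 56, east 9, south 4
  cycle 4: PE[1][0] → acc 24, east 0, south 0
  cycle 4: PE[2][0] → acc 56, east 0, south 0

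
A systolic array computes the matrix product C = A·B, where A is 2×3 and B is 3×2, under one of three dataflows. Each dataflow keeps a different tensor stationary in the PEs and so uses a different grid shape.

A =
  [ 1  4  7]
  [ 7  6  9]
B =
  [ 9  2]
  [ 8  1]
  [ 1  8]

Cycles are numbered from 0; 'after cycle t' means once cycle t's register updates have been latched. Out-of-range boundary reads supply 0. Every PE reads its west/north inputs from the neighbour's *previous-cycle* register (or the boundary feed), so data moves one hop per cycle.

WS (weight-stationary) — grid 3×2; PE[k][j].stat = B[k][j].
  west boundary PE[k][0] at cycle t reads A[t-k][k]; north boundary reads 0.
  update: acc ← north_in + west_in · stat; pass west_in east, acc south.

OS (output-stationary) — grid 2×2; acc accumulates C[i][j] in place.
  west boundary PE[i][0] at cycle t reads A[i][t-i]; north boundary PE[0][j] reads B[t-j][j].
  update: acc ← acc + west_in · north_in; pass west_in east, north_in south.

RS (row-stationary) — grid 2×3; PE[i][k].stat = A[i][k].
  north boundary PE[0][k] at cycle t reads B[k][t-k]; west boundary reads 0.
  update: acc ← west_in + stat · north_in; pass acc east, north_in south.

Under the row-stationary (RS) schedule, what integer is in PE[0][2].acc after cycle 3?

RS (2×3). Following PE[0][2] plus its west/north inputs:
  step 0 · PE0,1: acc=0; fwd→0 fwd↓0
  step 0 · PE0,2: acc=0; fwd→0 fwd↓0
  step 1 · PE0,1: acc=41; fwd→41 fwd↓8
  step 1 · PE0,2: acc=0; fwd→0 fwd↓0
  step 2 · PE0,1: acc=6; fwd→6 fwd↓1
  step 2 · PE0,2: acc=48; fwd→48 fwd↓1
  step 3 · PE0,1: acc=0; fwd→0 fwd↓0
  step 3 · PE0,2: acc=62; fwd→62 fwd↓8

PE[0][2].acc = 62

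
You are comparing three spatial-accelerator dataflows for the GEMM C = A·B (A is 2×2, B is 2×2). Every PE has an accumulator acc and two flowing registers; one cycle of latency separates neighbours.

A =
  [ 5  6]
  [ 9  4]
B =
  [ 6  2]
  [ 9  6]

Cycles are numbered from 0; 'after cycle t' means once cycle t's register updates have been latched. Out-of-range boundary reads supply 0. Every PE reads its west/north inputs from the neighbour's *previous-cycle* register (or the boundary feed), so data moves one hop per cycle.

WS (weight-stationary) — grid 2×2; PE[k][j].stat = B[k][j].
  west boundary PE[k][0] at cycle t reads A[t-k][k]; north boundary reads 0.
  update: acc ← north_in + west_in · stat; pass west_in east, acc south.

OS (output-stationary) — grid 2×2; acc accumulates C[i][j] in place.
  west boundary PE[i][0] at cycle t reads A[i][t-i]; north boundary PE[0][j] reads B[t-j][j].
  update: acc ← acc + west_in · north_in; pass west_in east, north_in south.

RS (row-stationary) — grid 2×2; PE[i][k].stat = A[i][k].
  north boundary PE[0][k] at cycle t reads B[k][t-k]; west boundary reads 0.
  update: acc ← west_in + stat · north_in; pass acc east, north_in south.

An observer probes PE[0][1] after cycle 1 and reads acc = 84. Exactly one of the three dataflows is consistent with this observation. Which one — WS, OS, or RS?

dataflow = RS

— WS: 2×2; PE[0][1] trace:
  step 0 · PE0,1: acc=0; fwd→0 fwd↓0
  step 1 · PE0,1: acc=10; fwd→5 fwd↓10
— OS: 2×2; PE[0][1] trace:
  step 0 · PE0,1: acc=0; fwd→0 fwd↓0
  step 1 · PE0,1: acc=10; fwd→5 fwd↓2
— RS: 2×2; PE[0][1] trace:
  step 0 · PE0,1: acc=0; fwd→0 fwd↓0
  step 1 · PE0,1: acc=84; fwd→84 fwd↓9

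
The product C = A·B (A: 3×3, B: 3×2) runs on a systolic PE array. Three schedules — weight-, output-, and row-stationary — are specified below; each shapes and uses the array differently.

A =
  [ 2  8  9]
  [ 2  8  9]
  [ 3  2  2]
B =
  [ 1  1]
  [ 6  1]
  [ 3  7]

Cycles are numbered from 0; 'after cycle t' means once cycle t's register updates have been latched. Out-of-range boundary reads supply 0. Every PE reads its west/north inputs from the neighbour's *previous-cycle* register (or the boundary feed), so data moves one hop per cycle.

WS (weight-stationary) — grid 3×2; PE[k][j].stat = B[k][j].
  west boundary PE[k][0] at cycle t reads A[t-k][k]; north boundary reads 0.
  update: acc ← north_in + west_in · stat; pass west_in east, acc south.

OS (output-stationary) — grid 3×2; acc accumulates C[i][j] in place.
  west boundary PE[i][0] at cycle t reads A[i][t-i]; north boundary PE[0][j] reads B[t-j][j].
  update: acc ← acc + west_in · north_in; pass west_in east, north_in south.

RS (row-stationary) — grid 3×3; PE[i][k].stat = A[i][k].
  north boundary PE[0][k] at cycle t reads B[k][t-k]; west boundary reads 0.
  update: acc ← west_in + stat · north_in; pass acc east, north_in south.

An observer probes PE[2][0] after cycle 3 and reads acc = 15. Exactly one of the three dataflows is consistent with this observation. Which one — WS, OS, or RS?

— WS: 3×2; PE[2][0] trace:
  t=0 PE[2][0]: acc=0 h=0 v=0
  t=1 PE[2][0]: acc=0 h=0 v=0
  t=2 PE[2][0]: acc=77 h=9 v=77
  t=3 PE[2][0]: acc=77 h=9 v=77
— OS: 3×2; PE[2][0] trace:
  t=0 PE[2][0]: acc=0 h=0 v=0
  t=1 PE[2][0]: acc=0 h=0 v=0
  t=2 PE[2][0]: acc=3 h=3 v=1
  t=3 PE[2][0]: acc=15 h=2 v=6
— RS: 3×3; PE[2][0] trace:
  t=0 PE[2][0]: acc=0 h=0 v=0
  t=1 PE[2][0]: acc=0 h=0 v=0
  t=2 PE[2][0]: acc=3 h=3 v=1
  t=3 PE[2][0]: acc=3 h=3 v=1

dataflow = OS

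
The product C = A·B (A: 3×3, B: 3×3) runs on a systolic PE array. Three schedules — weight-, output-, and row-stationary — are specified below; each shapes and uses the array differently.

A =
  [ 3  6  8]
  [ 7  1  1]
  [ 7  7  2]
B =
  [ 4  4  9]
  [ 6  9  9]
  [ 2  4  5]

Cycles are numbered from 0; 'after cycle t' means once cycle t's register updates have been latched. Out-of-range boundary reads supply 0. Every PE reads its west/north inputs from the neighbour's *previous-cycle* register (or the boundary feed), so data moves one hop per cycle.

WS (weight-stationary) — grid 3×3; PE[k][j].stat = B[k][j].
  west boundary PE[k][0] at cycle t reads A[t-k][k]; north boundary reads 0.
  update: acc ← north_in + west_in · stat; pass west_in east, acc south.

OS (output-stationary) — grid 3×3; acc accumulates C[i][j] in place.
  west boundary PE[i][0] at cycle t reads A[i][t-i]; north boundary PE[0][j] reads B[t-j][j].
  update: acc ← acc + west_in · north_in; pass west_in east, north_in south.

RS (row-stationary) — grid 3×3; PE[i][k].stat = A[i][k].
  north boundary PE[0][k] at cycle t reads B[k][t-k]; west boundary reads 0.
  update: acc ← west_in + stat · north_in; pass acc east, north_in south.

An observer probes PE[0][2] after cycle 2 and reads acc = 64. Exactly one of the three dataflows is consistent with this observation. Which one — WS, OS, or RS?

dataflow = RS

Under WS (3×3), PE[0][2]:
  c0 r0c2: 0 / 0 / 0
  c1 r0c2: 0 / 0 / 0
  c2 r0c2: 27 / 3 / 27
Under OS (3×3), PE[0][2]:
  c0 r0c2: 0 / 0 / 0
  c1 r0c2: 0 / 0 / 0
  c2 r0c2: 27 / 3 / 9
Under RS (3×3), PE[0][2]:
  c0 r0c2: 0 / 0 / 0
  c1 r0c2: 0 / 0 / 0
  c2 r0c2: 64 / 64 / 2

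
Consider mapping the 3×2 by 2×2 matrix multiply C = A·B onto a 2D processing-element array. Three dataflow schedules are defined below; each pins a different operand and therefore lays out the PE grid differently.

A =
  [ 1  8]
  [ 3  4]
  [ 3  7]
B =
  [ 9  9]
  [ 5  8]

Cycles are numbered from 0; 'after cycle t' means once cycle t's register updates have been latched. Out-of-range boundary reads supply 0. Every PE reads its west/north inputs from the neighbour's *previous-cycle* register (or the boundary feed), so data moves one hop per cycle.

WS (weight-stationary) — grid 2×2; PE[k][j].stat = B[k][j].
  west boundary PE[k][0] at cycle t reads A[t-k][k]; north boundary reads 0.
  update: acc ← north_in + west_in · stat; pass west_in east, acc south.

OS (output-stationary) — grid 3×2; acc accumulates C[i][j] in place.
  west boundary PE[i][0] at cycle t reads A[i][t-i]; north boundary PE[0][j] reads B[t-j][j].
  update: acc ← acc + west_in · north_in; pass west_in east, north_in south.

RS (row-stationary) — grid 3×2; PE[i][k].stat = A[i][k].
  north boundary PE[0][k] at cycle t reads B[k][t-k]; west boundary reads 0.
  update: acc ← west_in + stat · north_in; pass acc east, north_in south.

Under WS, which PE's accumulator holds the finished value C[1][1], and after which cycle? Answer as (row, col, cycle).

(row, col, cycle) = (1, 1, 3)

WS: C[1][1] accumulates in PE[1][1]:
  after 0 — PE[1][1] acc=0, pass-E 0, pass-S 0
  after 1 — PE[1][1] acc=0, pass-E 0, pass-S 0
  after 2 — PE[1][1] acc=73, pass-E 8, pass-S 73
  after 3 — PE[1][1] acc=59, pass-E 4, pass-S 59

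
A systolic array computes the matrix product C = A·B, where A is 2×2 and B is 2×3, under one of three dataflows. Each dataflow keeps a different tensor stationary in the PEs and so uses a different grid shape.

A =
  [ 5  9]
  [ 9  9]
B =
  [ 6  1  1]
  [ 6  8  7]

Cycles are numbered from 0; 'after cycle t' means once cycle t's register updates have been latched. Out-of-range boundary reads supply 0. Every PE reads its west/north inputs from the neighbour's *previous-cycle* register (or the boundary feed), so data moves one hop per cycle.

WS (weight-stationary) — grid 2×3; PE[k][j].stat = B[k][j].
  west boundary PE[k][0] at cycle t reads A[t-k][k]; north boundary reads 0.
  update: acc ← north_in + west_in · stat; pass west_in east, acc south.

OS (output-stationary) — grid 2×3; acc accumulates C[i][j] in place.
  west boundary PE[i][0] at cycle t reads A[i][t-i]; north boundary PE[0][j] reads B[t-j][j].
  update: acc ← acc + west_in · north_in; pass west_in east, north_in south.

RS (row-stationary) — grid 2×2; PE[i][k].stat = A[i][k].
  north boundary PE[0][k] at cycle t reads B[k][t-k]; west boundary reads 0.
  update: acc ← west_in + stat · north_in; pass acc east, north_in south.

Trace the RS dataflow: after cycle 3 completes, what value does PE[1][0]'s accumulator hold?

RS 2×2: PE[1][0] cycle-by-cycle (with neighbour feeds):
  after 0 — PE[0][0] acc=30, pass-E 30, pass-S 6
  after 0 — PE[1][0] acc=0, pass-E 0, pass-S 0
  after 1 — PE[0][0] acc=5, pass-E 5, pass-S 1
  after 1 — PE[1][0] acc=54, pass-E 54, pass-S 6
  after 2 — PE[0][0] acc=5, pass-E 5, pass-S 1
  after 2 — PE[1][0] acc=9, pass-E 9, pass-S 1
  after 3 — PE[0][0] acc=0, pass-E 0, pass-S 0
  after 3 — PE[1][0] acc=9, pass-E 9, pass-S 1

PE[1][0].acc = 9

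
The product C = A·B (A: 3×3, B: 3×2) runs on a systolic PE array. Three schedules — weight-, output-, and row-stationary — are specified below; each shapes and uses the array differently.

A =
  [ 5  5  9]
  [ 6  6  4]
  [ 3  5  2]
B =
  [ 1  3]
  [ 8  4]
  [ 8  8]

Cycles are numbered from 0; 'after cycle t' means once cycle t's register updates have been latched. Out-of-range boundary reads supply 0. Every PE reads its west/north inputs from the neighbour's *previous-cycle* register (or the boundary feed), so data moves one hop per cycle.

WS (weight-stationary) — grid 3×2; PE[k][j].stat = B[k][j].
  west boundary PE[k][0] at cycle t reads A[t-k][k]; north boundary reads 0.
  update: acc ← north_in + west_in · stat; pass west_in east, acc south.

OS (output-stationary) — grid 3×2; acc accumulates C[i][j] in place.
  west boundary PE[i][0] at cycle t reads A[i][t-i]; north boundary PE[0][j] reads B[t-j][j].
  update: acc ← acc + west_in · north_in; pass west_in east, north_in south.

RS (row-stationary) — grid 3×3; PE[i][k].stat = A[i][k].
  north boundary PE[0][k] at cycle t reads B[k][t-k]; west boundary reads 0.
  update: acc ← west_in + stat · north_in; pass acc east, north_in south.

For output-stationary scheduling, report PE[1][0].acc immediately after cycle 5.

PE[1][0].acc = 86

Tracing OS — 3×2 array, target PE[1][0]:
  c0 r0c0: 5 / 5 / 1
  c0 r1c0: 0 / 0 / 0
  c1 r0c0: 45 / 5 / 8
  c1 r1c0: 6 / 6 / 1
  c2 r0c0: 117 / 9 / 8
  c2 r1c0: 54 / 6 / 8
  c3 r0c0: 117 / 0 / 0
  c3 r1c0: 86 / 4 / 8
  c4 r0c0: 117 / 0 / 0
  c4 r1c0: 86 / 0 / 0
  c5 r0c0: 117 / 0 / 0
  c5 r1c0: 86 / 0 / 0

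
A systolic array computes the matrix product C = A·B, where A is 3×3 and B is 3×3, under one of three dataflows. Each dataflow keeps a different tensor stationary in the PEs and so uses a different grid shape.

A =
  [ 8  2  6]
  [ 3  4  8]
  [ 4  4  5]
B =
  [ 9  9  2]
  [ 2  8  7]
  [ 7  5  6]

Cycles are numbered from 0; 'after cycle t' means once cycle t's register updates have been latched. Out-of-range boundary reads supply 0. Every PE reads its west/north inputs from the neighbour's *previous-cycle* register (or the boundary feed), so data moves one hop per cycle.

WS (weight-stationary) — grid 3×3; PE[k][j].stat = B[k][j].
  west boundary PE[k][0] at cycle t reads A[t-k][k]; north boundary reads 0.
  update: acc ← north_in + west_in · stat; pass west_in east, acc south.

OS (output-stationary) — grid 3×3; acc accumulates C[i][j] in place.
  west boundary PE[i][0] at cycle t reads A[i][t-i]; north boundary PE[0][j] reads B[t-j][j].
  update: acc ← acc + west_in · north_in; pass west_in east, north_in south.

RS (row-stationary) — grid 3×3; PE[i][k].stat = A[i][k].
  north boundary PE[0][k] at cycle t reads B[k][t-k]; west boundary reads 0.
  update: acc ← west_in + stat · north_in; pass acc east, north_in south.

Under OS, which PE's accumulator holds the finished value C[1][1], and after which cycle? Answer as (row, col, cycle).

(row, col, cycle) = (1, 1, 4)

OS — PE[1][1] is where C[1][1] collects:
  0: (1,1).acc=0  regs=<0,0>
  1: (1,1).acc=0  regs=<0,0>
  2: (1,1).acc=27  regs=<3,9>
  3: (1,1).acc=59  regs=<4,8>
  4: (1,1).acc=99  regs=<8,5>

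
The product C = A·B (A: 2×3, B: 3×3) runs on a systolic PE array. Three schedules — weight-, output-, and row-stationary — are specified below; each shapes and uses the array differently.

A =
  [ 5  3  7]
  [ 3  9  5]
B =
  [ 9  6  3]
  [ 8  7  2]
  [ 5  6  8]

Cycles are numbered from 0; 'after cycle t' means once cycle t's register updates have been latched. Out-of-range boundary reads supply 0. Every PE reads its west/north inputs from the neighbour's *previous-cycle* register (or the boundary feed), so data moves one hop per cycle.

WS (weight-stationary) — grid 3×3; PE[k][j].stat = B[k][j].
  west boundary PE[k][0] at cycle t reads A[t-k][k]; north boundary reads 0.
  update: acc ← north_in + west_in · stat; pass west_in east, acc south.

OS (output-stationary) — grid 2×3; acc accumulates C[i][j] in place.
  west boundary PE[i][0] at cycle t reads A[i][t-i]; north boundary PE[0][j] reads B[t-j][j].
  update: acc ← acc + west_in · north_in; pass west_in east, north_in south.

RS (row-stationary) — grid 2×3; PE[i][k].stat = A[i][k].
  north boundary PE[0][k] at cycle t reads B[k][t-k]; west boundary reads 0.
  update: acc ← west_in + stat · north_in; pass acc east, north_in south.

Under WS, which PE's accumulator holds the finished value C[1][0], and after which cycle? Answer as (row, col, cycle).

Under WS, C[1][0] lands at PE[2][0]:
  0: (2,0).acc=0  regs=<0,0>
  1: (2,0).acc=0  regs=<0,0>
  2: (2,0).acc=104  regs=<7,104>
  3: (2,0).acc=124  regs=<5,124>

(row, col, cycle) = (2, 0, 3)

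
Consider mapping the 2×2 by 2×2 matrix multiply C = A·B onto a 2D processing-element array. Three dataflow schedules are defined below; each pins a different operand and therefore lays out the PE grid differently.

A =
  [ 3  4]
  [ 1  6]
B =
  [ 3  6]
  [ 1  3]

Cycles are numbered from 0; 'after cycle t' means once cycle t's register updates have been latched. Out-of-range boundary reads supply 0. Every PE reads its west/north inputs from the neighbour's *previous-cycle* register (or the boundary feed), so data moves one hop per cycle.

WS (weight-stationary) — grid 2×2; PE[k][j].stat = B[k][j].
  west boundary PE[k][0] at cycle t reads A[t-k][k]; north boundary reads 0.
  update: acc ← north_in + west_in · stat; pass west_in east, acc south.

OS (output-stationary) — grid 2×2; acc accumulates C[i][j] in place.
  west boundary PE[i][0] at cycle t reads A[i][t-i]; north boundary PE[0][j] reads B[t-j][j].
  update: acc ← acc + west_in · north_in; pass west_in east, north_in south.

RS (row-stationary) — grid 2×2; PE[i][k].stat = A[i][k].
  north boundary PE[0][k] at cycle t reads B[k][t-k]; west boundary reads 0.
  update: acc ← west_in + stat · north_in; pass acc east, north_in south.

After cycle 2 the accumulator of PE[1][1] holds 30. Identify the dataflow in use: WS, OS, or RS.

dataflow = WS

Under WS (2×2), PE[1][1]:
  [0] (1,1) acc=0 (h:0 v:0)
  [1] (1,1) acc=0 (h:0 v:0)
  [2] (1,1) acc=30 (h:4 v:30)
Under OS (2×2), PE[1][1]:
  [0] (1,1) acc=0 (h:0 v:0)
  [1] (1,1) acc=0 (h:0 v:0)
  [2] (1,1) acc=6 (h:1 v:6)
Under RS (2×2), PE[1][1]:
  [0] (1,1) acc=0 (h:0 v:0)
  [1] (1,1) acc=0 (h:0 v:0)
  [2] (1,1) acc=9 (h:9 v:1)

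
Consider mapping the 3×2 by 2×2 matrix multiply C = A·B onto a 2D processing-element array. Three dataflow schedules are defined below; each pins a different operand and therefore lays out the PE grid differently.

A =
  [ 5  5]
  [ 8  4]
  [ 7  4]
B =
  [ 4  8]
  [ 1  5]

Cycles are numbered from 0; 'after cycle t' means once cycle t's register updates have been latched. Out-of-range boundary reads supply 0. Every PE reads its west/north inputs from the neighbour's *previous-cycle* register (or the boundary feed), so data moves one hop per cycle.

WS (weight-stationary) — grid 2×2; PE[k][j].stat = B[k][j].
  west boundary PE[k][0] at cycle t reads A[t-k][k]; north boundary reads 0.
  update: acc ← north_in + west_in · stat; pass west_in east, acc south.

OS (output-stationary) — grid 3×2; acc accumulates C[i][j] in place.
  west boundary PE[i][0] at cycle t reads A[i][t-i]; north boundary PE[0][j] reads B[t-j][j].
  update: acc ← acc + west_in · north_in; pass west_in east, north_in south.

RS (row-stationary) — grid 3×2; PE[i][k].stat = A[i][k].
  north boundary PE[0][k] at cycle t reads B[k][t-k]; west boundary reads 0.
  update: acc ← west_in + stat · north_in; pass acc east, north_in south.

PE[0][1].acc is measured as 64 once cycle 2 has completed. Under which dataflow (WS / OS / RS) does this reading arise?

dataflow = WS

Under WS (2×2), PE[0][1]:
  [0] (0,1) acc=0 (h:0 v:0)
  [1] (0,1) acc=40 (h:5 v:40)
  [2] (0,1) acc=64 (h:8 v:64)
Under OS (3×2), PE[0][1]:
  [0] (0,1) acc=0 (h:0 v:0)
  [1] (0,1) acc=40 (h:5 v:8)
  [2] (0,1) acc=65 (h:5 v:5)
Under RS (3×2), PE[0][1]:
  [0] (0,1) acc=0 (h:0 v:0)
  [1] (0,1) acc=25 (h:25 v:1)
  [2] (0,1) acc=65 (h:65 v:5)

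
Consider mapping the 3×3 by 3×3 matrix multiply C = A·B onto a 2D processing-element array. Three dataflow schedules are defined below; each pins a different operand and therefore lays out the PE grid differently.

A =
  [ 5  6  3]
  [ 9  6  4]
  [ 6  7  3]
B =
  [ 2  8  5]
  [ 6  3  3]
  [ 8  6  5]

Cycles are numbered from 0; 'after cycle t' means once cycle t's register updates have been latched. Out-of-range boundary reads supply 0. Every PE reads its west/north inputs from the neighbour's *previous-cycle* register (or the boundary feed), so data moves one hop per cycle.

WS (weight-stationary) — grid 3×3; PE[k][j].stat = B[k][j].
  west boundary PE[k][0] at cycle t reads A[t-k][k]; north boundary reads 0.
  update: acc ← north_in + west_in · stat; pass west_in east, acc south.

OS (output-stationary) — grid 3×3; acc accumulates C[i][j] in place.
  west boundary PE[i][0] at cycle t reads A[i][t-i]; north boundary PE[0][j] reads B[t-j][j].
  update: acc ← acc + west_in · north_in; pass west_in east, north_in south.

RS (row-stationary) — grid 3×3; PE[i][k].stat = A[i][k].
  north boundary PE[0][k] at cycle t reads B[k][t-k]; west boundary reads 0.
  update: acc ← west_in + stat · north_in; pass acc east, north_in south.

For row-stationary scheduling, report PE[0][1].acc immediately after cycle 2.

RS (3×3). Following PE[0][1] plus its west/north inputs:
  c0 r0c0: 10 / 10 / 2
  c0 r0c1: 0 / 0 / 0
  c1 r0c0: 40 / 40 / 8
  c1 r0c1: 46 / 46 / 6
  c2 r0c0: 25 / 25 / 5
  c2 r0c1: 58 / 58 / 3

PE[0][1].acc = 58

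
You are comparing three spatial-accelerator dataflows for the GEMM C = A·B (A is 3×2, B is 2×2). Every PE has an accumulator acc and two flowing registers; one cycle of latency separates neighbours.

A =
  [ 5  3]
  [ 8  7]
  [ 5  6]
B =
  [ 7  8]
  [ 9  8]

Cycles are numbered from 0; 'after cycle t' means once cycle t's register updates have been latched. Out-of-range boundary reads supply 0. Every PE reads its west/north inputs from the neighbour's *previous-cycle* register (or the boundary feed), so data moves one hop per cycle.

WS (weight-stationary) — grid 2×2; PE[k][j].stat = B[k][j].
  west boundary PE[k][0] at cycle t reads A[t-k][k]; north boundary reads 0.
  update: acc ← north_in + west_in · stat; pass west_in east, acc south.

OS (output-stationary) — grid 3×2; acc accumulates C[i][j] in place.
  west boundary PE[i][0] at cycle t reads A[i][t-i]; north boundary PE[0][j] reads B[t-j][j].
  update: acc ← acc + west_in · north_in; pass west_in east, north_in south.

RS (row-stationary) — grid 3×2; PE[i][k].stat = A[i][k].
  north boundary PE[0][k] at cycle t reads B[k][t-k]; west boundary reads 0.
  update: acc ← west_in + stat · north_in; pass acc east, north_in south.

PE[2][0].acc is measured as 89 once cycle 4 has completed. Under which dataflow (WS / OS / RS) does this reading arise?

dataflow = OS

WS: PE[2][0] is outside its 2×2 grid.
OS [3×2] PE[2][0] across cycles:
  cycle 0: PE[2][0] → acc 0, east 0, south 0
  cycle 1: PE[2][0] → acc 0, east 0, south 0
  cycle 2: PE[2][0] → acc 35, east 5, south 7
  cycle 3: PE[2][0] → acc 89, east 6, south 9
  cycle 4: PE[2][0] → acc 89, east 0, south 0
RS [3×2] PE[2][0] across cycles:
  cycle 0: PE[2][0] → acc 0, east 0, south 0
  cycle 1: PE[2][0] → acc 0, east 0, south 0
  cycle 2: PE[2][0] → acc 35, east 35, south 7
  cycle 3: PE[2][0] → acc 40, east 40, south 8
  cycle 4: PE[2][0] → acc 0, east 0, south 0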